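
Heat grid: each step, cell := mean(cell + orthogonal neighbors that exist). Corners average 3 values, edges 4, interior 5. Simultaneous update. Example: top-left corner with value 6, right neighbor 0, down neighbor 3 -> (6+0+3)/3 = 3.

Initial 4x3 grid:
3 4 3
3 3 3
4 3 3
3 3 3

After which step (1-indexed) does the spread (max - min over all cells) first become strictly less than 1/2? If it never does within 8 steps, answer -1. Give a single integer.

Step 1: max=10/3, min=3, spread=1/3
  -> spread < 1/2 first at step 1
Step 2: max=787/240, min=3, spread=67/240
Step 3: max=7067/2160, min=551/180, spread=91/432
Step 4: max=421123/129600, min=16657/5400, spread=4271/25920
Step 5: max=25156997/7776000, min=37289/12000, spread=39749/311040
Step 6: max=1503578023/466560000, min=7586419/2430000, spread=1879423/18662400
Step 7: max=89938711157/27993600000, min=1827479959/583200000, spread=3551477/44789760
Step 8: max=5383203076063/1679616000000, min=9162151213/2916000000, spread=846431819/13436928000

Answer: 1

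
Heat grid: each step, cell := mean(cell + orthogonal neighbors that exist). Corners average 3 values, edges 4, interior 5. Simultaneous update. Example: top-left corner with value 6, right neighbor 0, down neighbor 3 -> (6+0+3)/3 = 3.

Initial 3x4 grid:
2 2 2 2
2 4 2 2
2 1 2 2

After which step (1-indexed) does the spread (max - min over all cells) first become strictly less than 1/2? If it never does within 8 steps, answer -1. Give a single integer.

Step 1: max=5/2, min=5/3, spread=5/6
Step 2: max=237/100, min=23/12, spread=34/75
  -> spread < 1/2 first at step 2
Step 3: max=2731/1200, min=151/75, spread=21/80
Step 4: max=48307/21600, min=10933/5400, spread=61/288
Step 5: max=592601/270000, min=669857/324000, spread=206321/1620000
Step 6: max=56771839/25920000, min=40261573/19440000, spread=370769/3110400
Step 7: max=10137180503/4665600000, min=2435811707/1166400000, spread=5252449/62208000
Step 8: max=606537748277/279936000000, min=146572614913/69984000000, spread=161978309/2239488000

Answer: 2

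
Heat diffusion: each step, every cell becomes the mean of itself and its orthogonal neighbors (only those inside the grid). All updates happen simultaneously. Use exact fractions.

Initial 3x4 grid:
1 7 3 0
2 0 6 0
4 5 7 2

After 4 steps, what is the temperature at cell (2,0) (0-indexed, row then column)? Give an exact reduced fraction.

Answer: 435389/129600

Derivation:
Step 1: cell (2,0) = 11/3
Step 2: cell (2,0) = 113/36
Step 3: cell (2,0) = 1511/432
Step 4: cell (2,0) = 435389/129600
Full grid after step 4:
  394339/129600 685679/216000 209533/72000 60599/21600
  315709/96000 129901/40000 196189/60000 104639/36000
  435389/129600 386777/108000 40693/12000 8803/2700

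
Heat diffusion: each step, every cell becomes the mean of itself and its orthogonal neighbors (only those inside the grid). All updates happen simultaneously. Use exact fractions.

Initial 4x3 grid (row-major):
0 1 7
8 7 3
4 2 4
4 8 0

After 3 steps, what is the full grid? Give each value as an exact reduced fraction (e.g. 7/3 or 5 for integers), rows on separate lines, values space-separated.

After step 1:
  3 15/4 11/3
  19/4 21/5 21/4
  9/2 5 9/4
  16/3 7/2 4
After step 2:
  23/6 877/240 38/9
  329/80 459/100 461/120
  235/48 389/100 33/8
  40/9 107/24 13/4
After step 3:
  58/15 58679/14400 8437/2160
  10459/2400 12053/3000 15101/3600
  31217/7200 26351/6000 1133/300
  1987/432 28877/7200 71/18

Answer: 58/15 58679/14400 8437/2160
10459/2400 12053/3000 15101/3600
31217/7200 26351/6000 1133/300
1987/432 28877/7200 71/18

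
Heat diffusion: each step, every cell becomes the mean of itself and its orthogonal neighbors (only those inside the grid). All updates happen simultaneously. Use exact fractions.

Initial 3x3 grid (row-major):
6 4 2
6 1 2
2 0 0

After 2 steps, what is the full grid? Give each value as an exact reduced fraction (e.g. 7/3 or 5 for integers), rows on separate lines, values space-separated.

After step 1:
  16/3 13/4 8/3
  15/4 13/5 5/4
  8/3 3/4 2/3
After step 2:
  37/9 277/80 43/18
  287/80 58/25 431/240
  43/18 401/240 8/9

Answer: 37/9 277/80 43/18
287/80 58/25 431/240
43/18 401/240 8/9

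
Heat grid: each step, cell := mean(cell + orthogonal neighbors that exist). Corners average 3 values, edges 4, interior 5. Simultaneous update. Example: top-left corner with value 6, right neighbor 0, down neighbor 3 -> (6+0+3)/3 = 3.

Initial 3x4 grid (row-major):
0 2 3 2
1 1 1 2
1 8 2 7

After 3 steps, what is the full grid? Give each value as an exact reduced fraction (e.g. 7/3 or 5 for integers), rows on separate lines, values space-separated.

Answer: 1147/720 2009/1200 8017/3600 2539/1080
26263/14400 14117/6000 314/125 1747/600
5501/2160 4901/1800 737/225 3479/1080

Derivation:
After step 1:
  1 3/2 2 7/3
  3/4 13/5 9/5 3
  10/3 3 9/2 11/3
After step 2:
  13/12 71/40 229/120 22/9
  461/240 193/100 139/50 27/10
  85/36 403/120 389/120 67/18
After step 3:
  1147/720 2009/1200 8017/3600 2539/1080
  26263/14400 14117/6000 314/125 1747/600
  5501/2160 4901/1800 737/225 3479/1080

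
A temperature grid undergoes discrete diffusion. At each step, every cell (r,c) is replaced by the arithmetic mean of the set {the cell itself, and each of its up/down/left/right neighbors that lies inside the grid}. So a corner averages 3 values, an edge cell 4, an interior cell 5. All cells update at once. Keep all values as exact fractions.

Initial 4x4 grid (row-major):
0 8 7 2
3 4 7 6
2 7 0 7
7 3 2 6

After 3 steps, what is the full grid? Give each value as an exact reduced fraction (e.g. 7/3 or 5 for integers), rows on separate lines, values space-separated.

Answer: 9163/2160 32233/7200 12619/2400 313/60
3461/900 27949/6000 2367/500 4163/800
1259/300 801/200 9287/2000 10897/2400
469/120 1707/400 4841/1200 3217/720

Derivation:
After step 1:
  11/3 19/4 6 5
  9/4 29/5 24/5 11/2
  19/4 16/5 23/5 19/4
  4 19/4 11/4 5
After step 2:
  32/9 1213/240 411/80 11/2
  247/60 104/25 267/50 401/80
  71/20 231/50 201/50 397/80
  9/2 147/40 171/40 25/6
After step 3:
  9163/2160 32233/7200 12619/2400 313/60
  3461/900 27949/6000 2367/500 4163/800
  1259/300 801/200 9287/2000 10897/2400
  469/120 1707/400 4841/1200 3217/720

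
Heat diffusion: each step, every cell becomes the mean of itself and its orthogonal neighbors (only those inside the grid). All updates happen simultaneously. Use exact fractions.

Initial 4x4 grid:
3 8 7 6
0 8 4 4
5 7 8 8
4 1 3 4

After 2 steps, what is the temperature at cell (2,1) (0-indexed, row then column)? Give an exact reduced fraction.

Step 1: cell (2,1) = 29/5
Step 2: cell (2,1) = 499/100
Full grid after step 2:
  85/18 1309/240 1477/240 209/36
  64/15 279/50 587/100 701/120
  257/60 499/100 28/5 45/8
  133/36 1013/240 75/16 5

Answer: 499/100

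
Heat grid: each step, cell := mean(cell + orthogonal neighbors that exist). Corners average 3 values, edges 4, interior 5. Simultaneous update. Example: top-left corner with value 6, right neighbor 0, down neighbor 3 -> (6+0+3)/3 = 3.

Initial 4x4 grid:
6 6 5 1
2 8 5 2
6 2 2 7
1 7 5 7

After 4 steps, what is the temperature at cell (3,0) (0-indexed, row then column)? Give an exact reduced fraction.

Step 1: cell (3,0) = 14/3
Step 2: cell (3,0) = 67/18
Step 3: cell (3,0) = 1853/432
Step 4: cell (3,0) = 276103/64800
Full grid after step 4:
  63893/12960 25321/5400 29789/6750 265417/64800
  199967/43200 845083/180000 787771/180000 923443/216000
  967939/216000 159569/36000 831797/180000 983291/216000
  276103/64800 489317/108000 505393/108000 313511/64800

Answer: 276103/64800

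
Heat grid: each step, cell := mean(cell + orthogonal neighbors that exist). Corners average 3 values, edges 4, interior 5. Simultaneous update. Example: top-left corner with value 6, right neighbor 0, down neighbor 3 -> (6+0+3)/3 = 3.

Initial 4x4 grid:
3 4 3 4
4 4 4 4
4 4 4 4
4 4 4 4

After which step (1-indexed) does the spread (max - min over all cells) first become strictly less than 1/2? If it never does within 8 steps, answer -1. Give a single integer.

Step 1: max=4, min=7/2, spread=1/2
Step 2: max=4, min=131/36, spread=13/36
  -> spread < 1/2 first at step 2
Step 3: max=4, min=26743/7200, spread=2057/7200
Step 4: max=3991/1000, min=7604/2025, spread=19111/81000
Step 5: max=13421/3375, min=24534331/6480000, spread=1233989/6480000
Step 6: max=8566019/2160000, min=55467679/14580000, spread=9411797/58320000
Step 7: max=1537301/388800, min=334302869/87480000, spread=362183/2733750
Step 8: max=38342970137/9720000000, min=50288436907/13122000000, spread=29491455559/262440000000

Answer: 2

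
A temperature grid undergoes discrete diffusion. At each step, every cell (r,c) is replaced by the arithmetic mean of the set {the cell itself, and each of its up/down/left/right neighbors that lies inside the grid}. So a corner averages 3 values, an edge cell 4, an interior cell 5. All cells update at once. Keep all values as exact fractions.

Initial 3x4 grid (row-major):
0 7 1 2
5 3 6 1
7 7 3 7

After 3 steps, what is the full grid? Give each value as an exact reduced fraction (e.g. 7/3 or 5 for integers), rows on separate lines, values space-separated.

Answer: 1501/360 8573/2400 25829/7200 6323/2160
62743/14400 27707/6000 3677/1000 4489/1200
5623/1080 34169/7200 33979/7200 8443/2160

Derivation:
After step 1:
  4 11/4 4 4/3
  15/4 28/5 14/5 4
  19/3 5 23/4 11/3
After step 2:
  7/2 327/80 653/240 28/9
  1181/240 199/50 443/100 59/20
  181/36 1361/240 1033/240 161/36
After step 3:
  1501/360 8573/2400 25829/7200 6323/2160
  62743/14400 27707/6000 3677/1000 4489/1200
  5623/1080 34169/7200 33979/7200 8443/2160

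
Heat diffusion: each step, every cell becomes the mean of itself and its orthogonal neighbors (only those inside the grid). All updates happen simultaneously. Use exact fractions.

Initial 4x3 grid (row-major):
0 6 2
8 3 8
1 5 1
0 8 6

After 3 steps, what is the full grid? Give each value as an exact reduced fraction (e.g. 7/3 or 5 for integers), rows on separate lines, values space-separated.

Answer: 1793/432 18949/4800 1945/432
833/225 8911/2000 7589/1800
2383/600 7991/2000 117/25
889/240 20789/4800 3187/720

Derivation:
After step 1:
  14/3 11/4 16/3
  3 6 7/2
  7/2 18/5 5
  3 19/4 5
After step 2:
  125/36 75/16 139/36
  103/24 377/100 119/24
  131/40 457/100 171/40
  15/4 327/80 59/12
After step 3:
  1793/432 18949/4800 1945/432
  833/225 8911/2000 7589/1800
  2383/600 7991/2000 117/25
  889/240 20789/4800 3187/720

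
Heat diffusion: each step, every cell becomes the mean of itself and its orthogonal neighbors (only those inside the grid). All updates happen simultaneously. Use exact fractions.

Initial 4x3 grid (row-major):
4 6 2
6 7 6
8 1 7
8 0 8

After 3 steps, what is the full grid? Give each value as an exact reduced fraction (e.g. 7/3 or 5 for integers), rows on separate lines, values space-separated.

Answer: 11567/2160 24797/4800 10927/2160
19639/3600 10463/2000 18539/3600
19159/3600 30899/6000 6103/1200
11081/2160 71581/14400 1189/240

Derivation:
After step 1:
  16/3 19/4 14/3
  25/4 26/5 11/2
  23/4 23/5 11/2
  16/3 17/4 5
After step 2:
  49/9 399/80 179/36
  169/30 263/50 313/60
  329/60 253/50 103/20
  46/9 1151/240 59/12
After step 3:
  11567/2160 24797/4800 10927/2160
  19639/3600 10463/2000 18539/3600
  19159/3600 30899/6000 6103/1200
  11081/2160 71581/14400 1189/240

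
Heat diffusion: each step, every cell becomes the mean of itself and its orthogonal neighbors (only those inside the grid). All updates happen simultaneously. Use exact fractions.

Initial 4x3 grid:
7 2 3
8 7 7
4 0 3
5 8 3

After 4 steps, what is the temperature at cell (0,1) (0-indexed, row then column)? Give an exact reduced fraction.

Step 1: cell (0,1) = 19/4
Step 2: cell (0,1) = 1153/240
Step 3: cell (0,1) = 72419/14400
Step 4: cell (0,1) = 4222441/864000
Full grid after step 4:
  673379/129600 4222441/864000 203693/43200
  1085419/216000 1750619/360000 324223/72000
  1061779/216000 204893/45000 959029/216000
  302887/64800 983789/216000 277837/64800

Answer: 4222441/864000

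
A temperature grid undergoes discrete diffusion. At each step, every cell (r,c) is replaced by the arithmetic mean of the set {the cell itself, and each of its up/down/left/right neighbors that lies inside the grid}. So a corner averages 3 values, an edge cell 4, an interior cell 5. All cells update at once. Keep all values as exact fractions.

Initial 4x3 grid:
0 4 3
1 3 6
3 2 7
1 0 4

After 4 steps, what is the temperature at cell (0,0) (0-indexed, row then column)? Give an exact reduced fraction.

Step 1: cell (0,0) = 5/3
Step 2: cell (0,0) = 71/36
Step 3: cell (0,0) = 629/270
Step 4: cell (0,0) = 162967/64800
Full grid after step 4:
  162967/64800 432061/144000 225317/64800
  263897/108000 179159/60000 191261/54000
  250537/108000 114231/40000 91853/27000
  290389/129600 257929/96000 411089/129600

Answer: 162967/64800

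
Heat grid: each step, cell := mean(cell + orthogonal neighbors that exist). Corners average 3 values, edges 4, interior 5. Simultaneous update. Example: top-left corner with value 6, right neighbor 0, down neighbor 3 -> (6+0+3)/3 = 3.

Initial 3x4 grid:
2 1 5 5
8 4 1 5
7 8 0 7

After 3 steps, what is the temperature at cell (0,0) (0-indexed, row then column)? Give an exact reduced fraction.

Answer: 9169/2160

Derivation:
Step 1: cell (0,0) = 11/3
Step 2: cell (0,0) = 143/36
Step 3: cell (0,0) = 9169/2160
Full grid after step 3:
  9169/2160 6781/1800 4489/1200 283/72
  69073/14400 1637/375 7769/2000 9743/2400
  2941/540 34399/7200 10253/2400 587/144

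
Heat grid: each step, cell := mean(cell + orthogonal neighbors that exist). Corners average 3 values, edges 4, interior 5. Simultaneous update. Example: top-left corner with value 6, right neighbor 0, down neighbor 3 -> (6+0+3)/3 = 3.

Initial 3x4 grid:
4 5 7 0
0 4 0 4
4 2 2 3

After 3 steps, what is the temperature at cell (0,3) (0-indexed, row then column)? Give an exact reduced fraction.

Answer: 6859/2160

Derivation:
Step 1: cell (0,3) = 11/3
Step 2: cell (0,3) = 101/36
Step 3: cell (0,3) = 6859/2160
Full grid after step 3:
  571/180 527/150 11063/3600 6859/2160
  3661/1200 5531/2000 9149/3000 37247/14400
  1789/720 6607/2400 5767/2400 949/360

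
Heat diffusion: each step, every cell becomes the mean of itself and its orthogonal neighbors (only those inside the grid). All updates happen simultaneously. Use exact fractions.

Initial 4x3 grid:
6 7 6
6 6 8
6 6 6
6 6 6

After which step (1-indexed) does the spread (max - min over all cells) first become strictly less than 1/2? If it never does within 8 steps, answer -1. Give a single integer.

Answer: 4

Derivation:
Step 1: max=7, min=6, spread=1
Step 2: max=133/20, min=6, spread=13/20
Step 3: max=4747/720, min=6, spread=427/720
Step 4: max=93263/14400, min=607/100, spread=1171/2880
  -> spread < 1/2 first at step 4
Step 5: max=16706111/2592000, min=109649/18000, spread=183331/518400
Step 6: max=994958189/155520000, min=6621431/1080000, spread=331777/1244160
Step 7: max=6607733039/1036800000, min=8305423/1350000, spread=9166727/41472000
Step 8: max=3554489178709/559872000000, min=24007430761/3888000000, spread=779353193/4478976000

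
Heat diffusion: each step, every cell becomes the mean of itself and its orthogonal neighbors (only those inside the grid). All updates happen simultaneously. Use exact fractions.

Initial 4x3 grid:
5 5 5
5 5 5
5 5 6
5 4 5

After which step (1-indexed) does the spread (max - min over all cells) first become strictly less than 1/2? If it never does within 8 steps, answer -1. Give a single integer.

Answer: 2

Derivation:
Step 1: max=21/4, min=14/3, spread=7/12
Step 2: max=41/8, min=173/36, spread=23/72
  -> spread < 1/2 first at step 2
Step 3: max=1223/240, min=2099/432, spread=32/135
Step 4: max=10943/2160, min=25409/5184, spread=4271/25920
Step 5: max=327593/64800, min=7663487/1555200, spread=39749/311040
Step 6: max=9810041/1944000, min=461484853/93312000, spread=1879423/18662400
Step 7: max=293795117/58320000, min=27760396607/5598720000, spread=3551477/44789760
Step 8: max=35205618131/6998400000, min=1668708874813/335923200000, spread=846431819/13436928000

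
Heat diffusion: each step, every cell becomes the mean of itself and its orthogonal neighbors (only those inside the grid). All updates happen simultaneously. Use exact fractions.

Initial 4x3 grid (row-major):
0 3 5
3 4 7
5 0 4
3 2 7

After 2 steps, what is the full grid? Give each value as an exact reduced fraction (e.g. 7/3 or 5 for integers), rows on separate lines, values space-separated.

After step 1:
  2 3 5
  3 17/5 5
  11/4 3 9/2
  10/3 3 13/3
After step 2:
  8/3 67/20 13/3
  223/80 87/25 179/40
  145/48 333/100 101/24
  109/36 41/12 71/18

Answer: 8/3 67/20 13/3
223/80 87/25 179/40
145/48 333/100 101/24
109/36 41/12 71/18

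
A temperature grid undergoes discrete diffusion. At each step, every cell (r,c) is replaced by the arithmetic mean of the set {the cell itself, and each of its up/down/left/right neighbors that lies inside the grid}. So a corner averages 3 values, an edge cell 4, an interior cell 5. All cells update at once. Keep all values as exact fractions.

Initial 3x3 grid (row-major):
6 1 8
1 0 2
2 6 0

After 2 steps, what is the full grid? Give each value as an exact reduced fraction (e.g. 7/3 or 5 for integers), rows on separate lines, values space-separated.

Answer: 26/9 145/48 119/36
119/48 5/2 65/24
29/12 29/12 43/18

Derivation:
After step 1:
  8/3 15/4 11/3
  9/4 2 5/2
  3 2 8/3
After step 2:
  26/9 145/48 119/36
  119/48 5/2 65/24
  29/12 29/12 43/18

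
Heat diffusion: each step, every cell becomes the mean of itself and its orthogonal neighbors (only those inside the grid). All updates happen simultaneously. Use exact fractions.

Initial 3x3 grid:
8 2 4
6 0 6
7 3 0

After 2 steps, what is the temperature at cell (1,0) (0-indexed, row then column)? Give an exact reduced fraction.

Step 1: cell (1,0) = 21/4
Step 2: cell (1,0) = 1159/240
Full grid after step 2:
  169/36 487/120 10/3
  1159/240 343/100 129/40
  157/36 427/120 8/3

Answer: 1159/240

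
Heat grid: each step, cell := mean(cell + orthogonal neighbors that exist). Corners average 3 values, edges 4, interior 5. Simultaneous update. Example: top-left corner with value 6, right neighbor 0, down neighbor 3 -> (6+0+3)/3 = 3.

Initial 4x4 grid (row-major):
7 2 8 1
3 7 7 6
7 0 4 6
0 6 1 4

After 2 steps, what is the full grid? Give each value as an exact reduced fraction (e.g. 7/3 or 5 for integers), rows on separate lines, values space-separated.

After step 1:
  4 6 9/2 5
  6 19/5 32/5 5
  5/2 24/5 18/5 5
  13/3 7/4 15/4 11/3
After step 2:
  16/3 183/40 219/40 29/6
  163/40 27/5 233/50 107/20
  529/120 329/100 471/100 259/60
  103/36 439/120 383/120 149/36

Answer: 16/3 183/40 219/40 29/6
163/40 27/5 233/50 107/20
529/120 329/100 471/100 259/60
103/36 439/120 383/120 149/36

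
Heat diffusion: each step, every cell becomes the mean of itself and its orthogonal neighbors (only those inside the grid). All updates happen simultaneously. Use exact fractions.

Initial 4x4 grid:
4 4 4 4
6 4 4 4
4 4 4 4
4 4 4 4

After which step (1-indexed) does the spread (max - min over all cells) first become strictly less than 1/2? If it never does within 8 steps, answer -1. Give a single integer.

Answer: 3

Derivation:
Step 1: max=14/3, min=4, spread=2/3
Step 2: max=271/60, min=4, spread=31/60
Step 3: max=2371/540, min=4, spread=211/540
  -> spread < 1/2 first at step 3
Step 4: max=232843/54000, min=4, spread=16843/54000
Step 5: max=2082643/486000, min=18079/4500, spread=130111/486000
Step 6: max=61962367/14580000, min=1087159/270000, spread=3255781/14580000
Step 7: max=1849953691/437400000, min=1091107/270000, spread=82360351/437400000
Step 8: max=55239316891/13122000000, min=196906441/48600000, spread=2074577821/13122000000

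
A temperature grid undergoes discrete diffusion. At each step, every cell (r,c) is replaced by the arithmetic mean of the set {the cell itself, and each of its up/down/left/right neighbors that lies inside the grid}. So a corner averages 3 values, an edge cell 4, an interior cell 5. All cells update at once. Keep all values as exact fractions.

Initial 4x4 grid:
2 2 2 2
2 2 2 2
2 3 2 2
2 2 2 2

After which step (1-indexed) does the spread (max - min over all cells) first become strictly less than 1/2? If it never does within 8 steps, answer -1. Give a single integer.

Answer: 1

Derivation:
Step 1: max=9/4, min=2, spread=1/4
  -> spread < 1/2 first at step 1
Step 2: max=111/50, min=2, spread=11/50
Step 3: max=5167/2400, min=2, spread=367/2400
Step 4: max=23171/10800, min=1213/600, spread=1337/10800
Step 5: max=689669/324000, min=36469/18000, spread=33227/324000
Step 6: max=20654327/9720000, min=220049/108000, spread=849917/9720000
Step 7: max=616914347/291600000, min=3308533/1620000, spread=21378407/291600000
Step 8: max=18462462371/8748000000, min=995688343/486000000, spread=540072197/8748000000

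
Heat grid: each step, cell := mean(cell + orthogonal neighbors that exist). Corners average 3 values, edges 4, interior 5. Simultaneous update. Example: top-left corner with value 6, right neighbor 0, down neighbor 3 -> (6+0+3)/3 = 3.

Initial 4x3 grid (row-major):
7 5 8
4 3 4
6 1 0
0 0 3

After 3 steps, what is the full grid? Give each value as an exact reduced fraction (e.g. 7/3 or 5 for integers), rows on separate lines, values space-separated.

Answer: 5227/1080 23321/4800 4967/1080
29519/7200 7629/2000 26869/7200
2241/800 2567/1000 1891/800
305/144 349/200 241/144

Derivation:
After step 1:
  16/3 23/4 17/3
  5 17/5 15/4
  11/4 2 2
  2 1 1
After step 2:
  193/36 403/80 91/18
  989/240 199/50 889/240
  47/16 223/100 35/16
  23/12 3/2 4/3
After step 3:
  5227/1080 23321/4800 4967/1080
  29519/7200 7629/2000 26869/7200
  2241/800 2567/1000 1891/800
  305/144 349/200 241/144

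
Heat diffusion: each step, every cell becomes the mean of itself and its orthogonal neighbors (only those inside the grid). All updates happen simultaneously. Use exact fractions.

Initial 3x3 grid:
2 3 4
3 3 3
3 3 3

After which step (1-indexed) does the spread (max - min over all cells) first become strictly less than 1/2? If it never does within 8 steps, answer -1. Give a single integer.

Step 1: max=10/3, min=8/3, spread=2/3
Step 2: max=115/36, min=101/36, spread=7/18
  -> spread < 1/2 first at step 2
Step 3: max=1345/432, min=1247/432, spread=49/216
Step 4: max=21247/6912, min=20225/6912, spread=511/3456
Step 5: max=253141/82944, min=244523/82944, spread=4309/41472
Step 6: max=3022279/995328, min=2949689/995328, spread=36295/497664
Step 7: max=36137581/11943936, min=35526035/11943936, spread=305773/5971968
Step 8: max=432557647/143327232, min=427405745/143327232, spread=2575951/71663616

Answer: 2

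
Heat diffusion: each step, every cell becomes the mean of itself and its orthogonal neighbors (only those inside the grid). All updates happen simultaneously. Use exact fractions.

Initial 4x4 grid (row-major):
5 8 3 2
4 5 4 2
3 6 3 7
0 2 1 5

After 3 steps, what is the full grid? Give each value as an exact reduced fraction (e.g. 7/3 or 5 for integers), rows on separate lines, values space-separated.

After step 1:
  17/3 21/4 17/4 7/3
  17/4 27/5 17/5 15/4
  13/4 19/5 21/5 17/4
  5/3 9/4 11/4 13/3
After step 2:
  91/18 617/120 457/120 31/9
  557/120 221/50 21/5 103/30
  389/120 189/50 92/25 62/15
  43/18 157/60 203/60 34/9
After step 3:
  2671/540 16583/3600 2987/720 3847/1080
  15623/3600 1331/300 469/120 1369/360
  12647/3600 10643/3000 5753/1500 6761/1800
  2969/1080 1369/450 757/225 2033/540

Answer: 2671/540 16583/3600 2987/720 3847/1080
15623/3600 1331/300 469/120 1369/360
12647/3600 10643/3000 5753/1500 6761/1800
2969/1080 1369/450 757/225 2033/540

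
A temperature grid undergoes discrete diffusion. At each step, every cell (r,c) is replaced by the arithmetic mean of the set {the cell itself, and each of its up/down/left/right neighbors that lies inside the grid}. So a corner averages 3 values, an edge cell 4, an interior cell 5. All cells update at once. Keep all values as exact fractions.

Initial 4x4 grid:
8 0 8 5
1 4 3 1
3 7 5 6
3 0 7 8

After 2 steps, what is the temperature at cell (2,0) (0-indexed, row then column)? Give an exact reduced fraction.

Answer: 133/40

Derivation:
Step 1: cell (2,0) = 7/2
Step 2: cell (2,0) = 133/40
Full grid after step 2:
  4 15/4 67/15 149/36
  27/8 4 411/100 1057/240
  133/40 403/100 118/25 427/80
  13/4 301/80 437/80 17/3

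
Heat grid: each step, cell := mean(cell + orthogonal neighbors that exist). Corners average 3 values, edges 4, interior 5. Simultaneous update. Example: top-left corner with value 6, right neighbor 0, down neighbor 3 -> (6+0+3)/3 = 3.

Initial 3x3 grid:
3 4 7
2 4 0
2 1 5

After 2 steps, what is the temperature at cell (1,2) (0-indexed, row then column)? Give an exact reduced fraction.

Answer: 89/30

Derivation:
Step 1: cell (1,2) = 4
Step 2: cell (1,2) = 89/30
Full grid after step 2:
  41/12 401/120 73/18
  577/240 329/100 89/30
  89/36 133/60 3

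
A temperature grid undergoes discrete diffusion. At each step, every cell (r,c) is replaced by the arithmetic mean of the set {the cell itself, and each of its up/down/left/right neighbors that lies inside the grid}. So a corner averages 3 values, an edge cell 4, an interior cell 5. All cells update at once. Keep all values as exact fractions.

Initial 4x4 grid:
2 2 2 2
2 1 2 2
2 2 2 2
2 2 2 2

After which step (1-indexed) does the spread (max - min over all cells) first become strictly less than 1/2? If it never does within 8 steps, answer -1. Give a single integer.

Step 1: max=2, min=7/4, spread=1/4
  -> spread < 1/2 first at step 1
Step 2: max=2, min=89/50, spread=11/50
Step 3: max=2, min=4433/2400, spread=367/2400
Step 4: max=1187/600, min=20029/10800, spread=1337/10800
Step 5: max=35531/18000, min=606331/324000, spread=33227/324000
Step 6: max=211951/108000, min=18225673/9720000, spread=849917/9720000
Step 7: max=3171467/1620000, min=549485653/291600000, spread=21378407/291600000
Step 8: max=948311657/486000000, min=16529537629/8748000000, spread=540072197/8748000000

Answer: 1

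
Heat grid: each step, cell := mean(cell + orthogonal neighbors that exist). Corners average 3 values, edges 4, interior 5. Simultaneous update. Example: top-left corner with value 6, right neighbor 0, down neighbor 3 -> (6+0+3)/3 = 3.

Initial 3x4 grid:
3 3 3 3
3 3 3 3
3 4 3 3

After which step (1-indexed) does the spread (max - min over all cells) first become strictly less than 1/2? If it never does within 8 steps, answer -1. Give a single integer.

Step 1: max=10/3, min=3, spread=1/3
  -> spread < 1/2 first at step 1
Step 2: max=391/120, min=3, spread=31/120
Step 3: max=3451/1080, min=3, spread=211/1080
Step 4: max=340897/108000, min=5447/1800, spread=14077/108000
Step 5: max=3056407/972000, min=327683/108000, spread=5363/48600
Step 6: max=91220809/29160000, min=182869/60000, spread=93859/1166400
Step 7: max=5459074481/1749600000, min=296936467/97200000, spread=4568723/69984000
Step 8: max=326708435629/104976000000, min=8929618889/2916000000, spread=8387449/167961600

Answer: 1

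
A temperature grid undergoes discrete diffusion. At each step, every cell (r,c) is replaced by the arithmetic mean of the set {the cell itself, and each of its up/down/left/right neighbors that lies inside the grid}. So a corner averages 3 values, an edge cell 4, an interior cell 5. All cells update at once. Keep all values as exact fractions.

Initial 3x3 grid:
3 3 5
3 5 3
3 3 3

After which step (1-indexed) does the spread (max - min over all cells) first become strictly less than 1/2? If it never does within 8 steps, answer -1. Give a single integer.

Answer: 3

Derivation:
Step 1: max=4, min=3, spread=1
Step 2: max=35/9, min=129/40, spread=239/360
Step 3: max=13127/3600, min=587/180, spread=1387/3600
  -> spread < 1/2 first at step 3
Step 4: max=59041/16200, min=36469/10800, spread=347/1296
Step 5: max=3470477/972000, min=2191943/648000, spread=2921/15552
Step 6: max=207386269/58320000, min=133130221/38880000, spread=24611/186624
Step 7: max=12349287593/3499200000, min=8016890687/2332800000, spread=207329/2239488
Step 8: max=738700475521/209952000000, min=483369926389/139968000000, spread=1746635/26873856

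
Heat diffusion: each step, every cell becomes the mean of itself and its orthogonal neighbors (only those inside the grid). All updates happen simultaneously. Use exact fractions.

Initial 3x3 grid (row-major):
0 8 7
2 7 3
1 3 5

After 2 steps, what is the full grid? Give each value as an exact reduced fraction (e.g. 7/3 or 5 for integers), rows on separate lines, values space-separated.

After step 1:
  10/3 11/2 6
  5/2 23/5 11/2
  2 4 11/3
After step 2:
  34/9 583/120 17/3
  373/120 221/50 593/120
  17/6 107/30 79/18

Answer: 34/9 583/120 17/3
373/120 221/50 593/120
17/6 107/30 79/18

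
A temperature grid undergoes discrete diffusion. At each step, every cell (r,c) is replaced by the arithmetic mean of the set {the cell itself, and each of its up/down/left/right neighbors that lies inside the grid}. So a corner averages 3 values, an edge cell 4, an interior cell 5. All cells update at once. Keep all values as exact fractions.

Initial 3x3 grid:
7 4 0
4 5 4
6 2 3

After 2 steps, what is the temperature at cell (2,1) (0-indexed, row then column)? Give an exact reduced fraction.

Answer: 37/10

Derivation:
Step 1: cell (2,1) = 4
Step 2: cell (2,1) = 37/10
Full grid after step 2:
  29/6 58/15 29/9
  183/40 203/50 187/60
  9/2 37/10 10/3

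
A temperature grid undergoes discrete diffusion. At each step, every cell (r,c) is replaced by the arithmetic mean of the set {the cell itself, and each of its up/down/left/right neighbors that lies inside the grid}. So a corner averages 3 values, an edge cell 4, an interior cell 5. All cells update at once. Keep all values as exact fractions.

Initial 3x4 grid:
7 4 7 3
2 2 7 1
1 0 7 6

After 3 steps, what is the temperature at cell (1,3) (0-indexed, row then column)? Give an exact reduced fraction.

Answer: 64201/14400

Derivation:
Step 1: cell (1,3) = 17/4
Step 2: cell (1,3) = 1043/240
Step 3: cell (1,3) = 64201/14400
Full grid after step 3:
  1633/432 30323/7200 32263/7200 4829/1080
  5747/1800 21869/6000 1604/375 64201/14400
  21/8 3883/1200 7297/1800 9523/2160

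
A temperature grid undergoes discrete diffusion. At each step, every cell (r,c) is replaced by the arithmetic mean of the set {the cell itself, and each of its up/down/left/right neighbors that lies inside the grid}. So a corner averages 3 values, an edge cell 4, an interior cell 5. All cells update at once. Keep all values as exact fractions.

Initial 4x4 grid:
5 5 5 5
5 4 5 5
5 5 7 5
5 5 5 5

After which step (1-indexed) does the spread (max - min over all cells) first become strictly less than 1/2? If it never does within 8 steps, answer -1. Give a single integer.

Step 1: max=11/2, min=19/4, spread=3/4
Step 2: max=134/25, min=29/6, spread=79/150
Step 3: max=791/150, min=1753/360, spread=727/1800
  -> spread < 1/2 first at step 3
Step 4: max=14227/2700, min=52897/10800, spread=1337/3600
Step 5: max=105931/20250, min=319043/64800, spread=33227/108000
Step 6: max=12666061/2430000, min=48114493/9720000, spread=849917/3240000
Step 7: max=756546377/145800000, min=1448957533/291600000, spread=21378407/97200000
Step 8: max=5655816821/1093500000, min=43626317977/8748000000, spread=540072197/2916000000

Answer: 3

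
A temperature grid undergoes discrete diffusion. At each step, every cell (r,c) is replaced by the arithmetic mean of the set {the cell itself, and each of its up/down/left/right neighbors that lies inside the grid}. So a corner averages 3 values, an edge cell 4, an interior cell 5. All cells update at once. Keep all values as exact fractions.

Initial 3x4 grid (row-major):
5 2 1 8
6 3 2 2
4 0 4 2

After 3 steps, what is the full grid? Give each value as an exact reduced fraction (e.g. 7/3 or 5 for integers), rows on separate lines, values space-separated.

After step 1:
  13/3 11/4 13/4 11/3
  9/2 13/5 12/5 7/2
  10/3 11/4 2 8/3
After step 2:
  139/36 97/30 181/60 125/36
  443/120 3 11/4 367/120
  127/36 641/240 589/240 49/18
After step 3:
  3883/1080 59/18 449/144 3437/1080
  5069/1440 3683/1200 3427/1200 4321/1440
  7121/2160 839/288 763/288 5929/2160

Answer: 3883/1080 59/18 449/144 3437/1080
5069/1440 3683/1200 3427/1200 4321/1440
7121/2160 839/288 763/288 5929/2160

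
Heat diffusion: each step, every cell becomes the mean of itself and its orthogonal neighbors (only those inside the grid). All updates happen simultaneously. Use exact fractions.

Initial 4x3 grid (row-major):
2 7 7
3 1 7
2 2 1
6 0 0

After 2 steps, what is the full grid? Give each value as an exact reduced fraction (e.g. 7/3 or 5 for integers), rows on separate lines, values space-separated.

Answer: 41/12 77/16 61/12
53/16 309/100 35/8
547/240 259/100 241/120
95/36 31/20 29/18

Derivation:
After step 1:
  4 17/4 7
  2 4 4
  13/4 6/5 5/2
  8/3 2 1/3
After step 2:
  41/12 77/16 61/12
  53/16 309/100 35/8
  547/240 259/100 241/120
  95/36 31/20 29/18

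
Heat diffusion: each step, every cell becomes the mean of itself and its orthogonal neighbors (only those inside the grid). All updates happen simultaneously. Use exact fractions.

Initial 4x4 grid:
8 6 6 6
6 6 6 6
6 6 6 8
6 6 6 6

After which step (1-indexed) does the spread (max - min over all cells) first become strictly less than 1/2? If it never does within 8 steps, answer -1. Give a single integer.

Answer: 3

Derivation:
Step 1: max=20/3, min=6, spread=2/3
Step 2: max=59/9, min=6, spread=5/9
Step 3: max=3451/540, min=145/24, spread=377/1080
  -> spread < 1/2 first at step 3
Step 4: max=20483/3240, min=7301/1200, spread=7703/32400
Step 5: max=3054643/486000, min=660301/108000, spread=166577/972000
Step 6: max=91250347/14580000, min=19893071/3240000, spread=692611/5832000
Step 7: max=2731832281/437400000, min=13299601/2160000, spread=77326157/874800000
Step 8: max=136446732959/21870000000, min=17995488103/2916000000, spread=2961144373/43740000000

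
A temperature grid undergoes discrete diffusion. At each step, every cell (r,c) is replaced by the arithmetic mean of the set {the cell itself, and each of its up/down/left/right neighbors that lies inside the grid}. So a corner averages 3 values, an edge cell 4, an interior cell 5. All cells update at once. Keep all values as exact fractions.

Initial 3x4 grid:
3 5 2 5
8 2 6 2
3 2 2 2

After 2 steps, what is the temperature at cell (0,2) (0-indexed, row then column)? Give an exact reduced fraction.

Answer: 133/40

Derivation:
Step 1: cell (0,2) = 9/2
Step 2: cell (0,2) = 133/40
Full grid after step 2:
  37/9 523/120 133/40 15/4
  137/30 333/100 373/100 231/80
  127/36 851/240 201/80 35/12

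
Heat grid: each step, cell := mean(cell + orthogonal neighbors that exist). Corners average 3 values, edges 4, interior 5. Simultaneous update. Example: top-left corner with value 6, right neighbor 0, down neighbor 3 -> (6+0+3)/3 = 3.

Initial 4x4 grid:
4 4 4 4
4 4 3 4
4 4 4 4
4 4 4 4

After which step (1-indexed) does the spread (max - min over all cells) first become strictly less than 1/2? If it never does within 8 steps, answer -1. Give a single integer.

Answer: 1

Derivation:
Step 1: max=4, min=15/4, spread=1/4
  -> spread < 1/2 first at step 1
Step 2: max=4, min=189/50, spread=11/50
Step 3: max=4, min=9233/2400, spread=367/2400
Step 4: max=2387/600, min=41629/10800, spread=1337/10800
Step 5: max=71531/18000, min=1254331/324000, spread=33227/324000
Step 6: max=427951/108000, min=37665673/9720000, spread=849917/9720000
Step 7: max=6411467/1620000, min=1132685653/291600000, spread=21378407/291600000
Step 8: max=1920311657/486000000, min=34025537629/8748000000, spread=540072197/8748000000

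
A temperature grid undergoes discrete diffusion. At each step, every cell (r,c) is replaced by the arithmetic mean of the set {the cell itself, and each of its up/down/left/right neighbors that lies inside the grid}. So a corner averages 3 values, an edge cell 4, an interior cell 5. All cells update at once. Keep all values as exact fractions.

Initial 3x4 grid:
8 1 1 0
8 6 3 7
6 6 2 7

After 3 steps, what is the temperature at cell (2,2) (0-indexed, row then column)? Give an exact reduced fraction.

Answer: 16483/3600

Derivation:
Step 1: cell (2,2) = 9/2
Step 2: cell (2,2) = 559/120
Step 3: cell (2,2) = 16483/3600
Full grid after step 3:
  11173/2160 31201/7200 23941/7200 3479/1080
  10229/1800 28613/6000 506/125 18179/4800
  6299/1080 9469/1800 16483/3600 9623/2160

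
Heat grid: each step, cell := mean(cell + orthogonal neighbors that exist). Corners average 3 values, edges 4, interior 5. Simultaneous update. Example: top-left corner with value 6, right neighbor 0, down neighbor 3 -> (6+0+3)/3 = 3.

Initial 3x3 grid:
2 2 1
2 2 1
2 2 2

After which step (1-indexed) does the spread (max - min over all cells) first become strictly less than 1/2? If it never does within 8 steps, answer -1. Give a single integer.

Answer: 2

Derivation:
Step 1: max=2, min=4/3, spread=2/3
Step 2: max=2, min=55/36, spread=17/36
  -> spread < 1/2 first at step 2
Step 3: max=349/180, min=3473/2160, spread=143/432
Step 4: max=5137/2700, min=216451/129600, spread=1205/5184
Step 5: max=134459/72000, min=13252697/7776000, spread=10151/62208
Step 6: max=35870791/19440000, min=807450859/466560000, spread=85517/746496
Step 7: max=4263846329/2332800000, min=48914809073/27993600000, spread=720431/8957952
Step 8: max=10591838137/5832000000, min=2955617805331/1679616000000, spread=6069221/107495424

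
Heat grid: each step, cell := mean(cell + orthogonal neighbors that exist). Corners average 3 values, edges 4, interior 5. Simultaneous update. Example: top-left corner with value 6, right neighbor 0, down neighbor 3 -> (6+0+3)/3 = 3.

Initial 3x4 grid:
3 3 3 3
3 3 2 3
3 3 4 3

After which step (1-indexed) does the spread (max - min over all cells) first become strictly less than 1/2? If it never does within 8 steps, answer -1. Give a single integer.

Answer: 2

Derivation:
Step 1: max=10/3, min=11/4, spread=7/12
Step 2: max=151/48, min=17/6, spread=5/16
  -> spread < 1/2 first at step 2
Step 3: max=331/108, min=6911/2400, spread=4001/21600
Step 4: max=655241/216000, min=13993/4800, spread=6389/54000
Step 5: max=50903/16875, min=176119/60000, spread=1753/21600
Step 6: max=116845483/38880000, min=458503307/155520000, spread=71029/1244160
Step 7: max=2913492413/972000000, min=11500152527/3888000000, spread=410179/10368000
Step 8: max=418947613423/139968000000, min=1658660580067/559872000000, spread=45679663/1492992000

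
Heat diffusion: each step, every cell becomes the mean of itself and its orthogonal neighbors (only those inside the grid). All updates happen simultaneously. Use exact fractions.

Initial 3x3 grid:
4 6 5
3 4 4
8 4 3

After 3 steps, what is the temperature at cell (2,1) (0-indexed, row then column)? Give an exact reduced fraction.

Step 1: cell (2,1) = 19/4
Step 2: cell (2,1) = 1057/240
Step 3: cell (2,1) = 64319/14400
Full grid after step 3:
  4951/1080 65719/14400 3209/720
  66619/14400 8901/2000 7843/1800
  1657/360 64319/14400 9187/2160

Answer: 64319/14400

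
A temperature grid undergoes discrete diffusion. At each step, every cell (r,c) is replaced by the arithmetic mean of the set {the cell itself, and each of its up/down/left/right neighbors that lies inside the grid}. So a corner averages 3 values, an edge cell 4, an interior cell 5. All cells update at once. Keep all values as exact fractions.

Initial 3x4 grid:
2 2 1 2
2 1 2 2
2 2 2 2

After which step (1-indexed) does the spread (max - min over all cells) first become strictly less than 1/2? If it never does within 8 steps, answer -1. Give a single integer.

Answer: 2

Derivation:
Step 1: max=2, min=3/2, spread=1/2
Step 2: max=2, min=391/240, spread=89/240
  -> spread < 1/2 first at step 2
Step 3: max=1511/800, min=4093/2400, spread=11/60
Step 4: max=40583/21600, min=376453/216000, spread=29377/216000
Step 5: max=995483/540000, min=475829/270000, spread=1753/21600
Step 6: max=71421959/38880000, min=10252193/5760000, spread=71029/1244160
Step 7: max=4256576381/2332800000, min=6937283771/3888000000, spread=7359853/182250000
Step 8: max=84942664193/46656000000, min=37117855433/20736000000, spread=45679663/1492992000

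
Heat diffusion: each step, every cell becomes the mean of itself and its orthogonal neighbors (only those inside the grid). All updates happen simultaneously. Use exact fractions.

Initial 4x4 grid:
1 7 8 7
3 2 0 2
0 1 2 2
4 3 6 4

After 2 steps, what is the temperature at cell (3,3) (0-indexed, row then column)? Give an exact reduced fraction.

Answer: 41/12

Derivation:
Step 1: cell (3,3) = 4
Step 2: cell (3,3) = 41/12
Full grid after step 2:
  29/9 61/15 277/60 167/36
  293/120 13/5 317/100 823/240
  223/120 119/50 257/100 229/80
  47/18 671/240 269/80 41/12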